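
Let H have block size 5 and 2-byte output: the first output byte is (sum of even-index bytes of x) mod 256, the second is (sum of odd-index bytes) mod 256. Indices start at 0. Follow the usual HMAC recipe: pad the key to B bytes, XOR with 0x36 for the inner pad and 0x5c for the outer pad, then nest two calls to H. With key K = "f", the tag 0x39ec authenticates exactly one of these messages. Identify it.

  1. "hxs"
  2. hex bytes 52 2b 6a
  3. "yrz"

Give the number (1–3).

1

Key "f" = 66 is 1 byte ≤ B = 5; zero-pad to 5 bytes: K' = 66 00 00 00 00.
K' ⊕ ipad = 50 36 36 36 36; K' ⊕ opad = 3a 5c 5c 5c 5c.
m1: inner = H(50 36 36 36 36 68 78 73) = 34 47; tag = H(3a 5c 5c 5c 5c 34 47) = 39ec ← matches
m2: inner = H(50 36 36 36 36 52 2b 6a) = e7 28; tag = H(3a 5c 5c 5c 5c e7 28) = 1a9f
m3: inner = H(50 36 36 36 36 79 72 7a) = 2e 5f; tag = H(3a 5c 5c 5c 5c 2e 5f) = 51e6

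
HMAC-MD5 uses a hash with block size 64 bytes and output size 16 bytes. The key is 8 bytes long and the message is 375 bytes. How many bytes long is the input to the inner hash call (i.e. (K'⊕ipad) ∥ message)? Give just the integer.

439

Key is 8 ≤ 64 bytes, zero-padded: |K'| = 64.
Inner input = (K'⊕ipad) ∥ m → 64 + 375 = 439 bytes.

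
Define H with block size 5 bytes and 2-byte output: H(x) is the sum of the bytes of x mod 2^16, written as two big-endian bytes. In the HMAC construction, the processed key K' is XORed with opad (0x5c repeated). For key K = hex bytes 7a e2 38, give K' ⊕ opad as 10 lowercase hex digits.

Key hex bytes 7a e2 38 is 3 bytes ≤ B = 5; zero-pad to 5 bytes: K' = 7a e2 38 00 00.
XOR each byte with 0x5c: 7a⊕5c=26, e2⊕5c=be, 38⊕5c=64, 00⊕5c=5c, 00⊕5c=5c.

26be645c5c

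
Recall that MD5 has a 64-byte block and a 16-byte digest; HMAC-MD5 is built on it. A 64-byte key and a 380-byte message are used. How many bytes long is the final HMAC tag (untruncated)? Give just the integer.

The tag is one MD5 digest: 16 bytes.

16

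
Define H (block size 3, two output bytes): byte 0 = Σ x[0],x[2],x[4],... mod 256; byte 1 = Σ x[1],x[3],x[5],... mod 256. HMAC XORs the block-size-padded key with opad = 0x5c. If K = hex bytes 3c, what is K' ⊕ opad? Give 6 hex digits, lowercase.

Key hex bytes 3c is 1 byte ≤ B = 3; zero-pad to 3 bytes: K' = 3c 00 00.
XOR each byte with 0x5c: 3c⊕5c=60, 00⊕5c=5c, 00⊕5c=5c.

605c5c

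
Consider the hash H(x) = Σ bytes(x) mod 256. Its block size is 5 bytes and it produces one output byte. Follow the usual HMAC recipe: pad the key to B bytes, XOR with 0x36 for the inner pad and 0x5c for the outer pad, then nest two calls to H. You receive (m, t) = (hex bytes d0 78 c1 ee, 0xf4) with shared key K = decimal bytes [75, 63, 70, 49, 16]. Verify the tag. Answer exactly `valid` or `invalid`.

Key decimal bytes [75, 63, 70, 49, 16] = 4b 3f 46 31 10 is exactly B = 5 bytes: K' = 4b 3f 46 31 10.
K' ⊕ ipad = 7d 09 70 07 26; K' ⊕ opad = 17 63 1a 6d 4c.
Inner hash: sum = 125+9+112+7+38+208+120+193+238 = 1050; mod 256 = 26 → 1a.
Outer hash (recomputed tag): sum = 23+99+26+109+76+26 = 359; mod 256 = 103 → 67.
Recomputed tag = 67; claimed = f4 → mismatch.

invalid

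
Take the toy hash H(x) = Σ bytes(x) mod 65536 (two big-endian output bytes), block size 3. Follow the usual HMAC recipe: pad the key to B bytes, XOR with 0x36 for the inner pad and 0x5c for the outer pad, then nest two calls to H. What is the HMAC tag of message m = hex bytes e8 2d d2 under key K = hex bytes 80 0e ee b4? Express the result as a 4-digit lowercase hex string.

017f

Key hex bytes 80 0e ee b4 is 4 bytes > B = 3, so hash it first: H(key) = 02 30, then zero-pad to 3 bytes: K' = 02 30 00.
K' ⊕ ipad = 34 06 36.  K' ⊕ opad = 5e 6c 5c.
Inner input = (K'⊕ipad) ∥ m = 34 06 36 ∥ e8 2d d2.
Inner hash: sum = 52+6+54+232+45+210 = 599 → 02 57.
Outer input = (K'⊕opad) ∥ inner = 5e 6c 5c ∥ 02 57.
Outer hash (tag): sum = 94+108+92+2+87 = 383 → 01 7f.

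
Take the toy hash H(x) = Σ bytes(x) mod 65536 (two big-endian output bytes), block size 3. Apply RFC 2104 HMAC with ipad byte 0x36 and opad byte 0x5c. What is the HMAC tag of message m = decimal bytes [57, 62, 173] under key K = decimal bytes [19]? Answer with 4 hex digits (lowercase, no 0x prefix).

Key decimal bytes [19] = 13 is 1 byte ≤ B = 3; zero-pad to 3 bytes: K' = 13 00 00.
K' ⊕ ipad = 25 36 36.  K' ⊕ opad = 4f 5c 5c.
Inner input = (K'⊕ipad) ∥ m = 25 36 36 ∥ 39 3e ad.
Inner hash: sum = 37+54+54+57+62+173 = 437 → 01 b5.
Outer input = (K'⊕opad) ∥ inner = 4f 5c 5c ∥ 01 b5.
Outer hash (tag): sum = 79+92+92+1+181 = 445 → 01 bd.

01bd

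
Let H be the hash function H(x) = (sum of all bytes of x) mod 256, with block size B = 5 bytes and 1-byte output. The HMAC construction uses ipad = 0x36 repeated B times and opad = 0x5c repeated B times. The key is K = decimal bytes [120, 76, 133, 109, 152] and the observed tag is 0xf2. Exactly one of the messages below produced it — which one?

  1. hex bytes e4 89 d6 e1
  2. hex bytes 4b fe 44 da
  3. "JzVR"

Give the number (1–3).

Key decimal bytes [120, 76, 133, 109, 152] = 78 4c 85 6d 98 is exactly B = 5 bytes: K' = 78 4c 85 6d 98.
K' ⊕ ipad = 4e 7a b3 5b ae; K' ⊕ opad = 24 10 d9 31 c4.
m1: inner = H(4e 7a b3 5b ae e4 89 d6 e1) = a8; tag = H(24 10 d9 31 c4 a8) = aa
m2: inner = H(4e 7a b3 5b ae 4b fe 44 da) = eb; tag = H(24 10 d9 31 c4 eb) = ed
m3: inner = H(4e 7a b3 5b ae 4a 7a 56 52) = f0; tag = H(24 10 d9 31 c4 f0) = f2 ← matches

3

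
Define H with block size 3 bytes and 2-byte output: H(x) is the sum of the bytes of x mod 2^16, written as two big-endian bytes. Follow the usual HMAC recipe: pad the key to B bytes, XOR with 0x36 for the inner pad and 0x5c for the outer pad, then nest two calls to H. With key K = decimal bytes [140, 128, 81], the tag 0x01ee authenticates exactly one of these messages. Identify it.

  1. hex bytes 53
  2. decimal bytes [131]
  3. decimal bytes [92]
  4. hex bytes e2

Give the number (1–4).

3

Key decimal bytes [140, 128, 81] = 8c 80 51 is exactly B = 3 bytes: K' = 8c 80 51.
K' ⊕ ipad = ba b6 67; K' ⊕ opad = d0 dc 0d.
m1: inner = H(ba b6 67 53) = 02 2a; tag = H(d0 dc 0d 02 2a) = 01e5
m2: inner = H(ba b6 67 83) = 02 5a; tag = H(d0 dc 0d 02 5a) = 0215
m3: inner = H(ba b6 67 5c) = 02 33; tag = H(d0 dc 0d 02 33) = 01ee ← matches
m4: inner = H(ba b6 67 e2) = 02 b9; tag = H(d0 dc 0d 02 b9) = 0274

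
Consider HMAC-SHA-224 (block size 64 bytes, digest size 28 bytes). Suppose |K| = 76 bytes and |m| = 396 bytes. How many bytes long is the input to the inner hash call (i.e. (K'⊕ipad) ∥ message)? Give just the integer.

Key is 76 > 64 bytes, so it is hashed to 28 bytes then zero-padded to 64: |K'| = 64.
Inner input = (K'⊕ipad) ∥ m → 64 + 396 = 460 bytes.

460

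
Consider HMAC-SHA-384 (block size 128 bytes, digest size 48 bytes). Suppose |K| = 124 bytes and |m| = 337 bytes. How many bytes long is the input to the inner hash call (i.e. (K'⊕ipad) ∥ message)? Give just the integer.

465

Key is 124 ≤ 128 bytes, zero-padded: |K'| = 128.
Inner input = (K'⊕ipad) ∥ m → 128 + 337 = 465 bytes.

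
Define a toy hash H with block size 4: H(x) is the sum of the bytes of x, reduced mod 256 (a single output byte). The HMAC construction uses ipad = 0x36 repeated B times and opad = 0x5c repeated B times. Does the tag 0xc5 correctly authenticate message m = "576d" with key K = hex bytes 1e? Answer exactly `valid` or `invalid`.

invalid

Key hex bytes 1e is 1 byte ≤ B = 4; zero-pad to 4 bytes: K' = 1e 00 00 00.
K' ⊕ ipad = 28 36 36 36; K' ⊕ opad = 42 5c 5c 5c.
Inner hash: sum = 40+54+54+54+53+55+54+100 = 464; mod 256 = 208 → d0.
Outer hash (recomputed tag): sum = 66+92+92+92+208 = 550; mod 256 = 38 → 26.
Recomputed tag = 26; claimed = c5 → mismatch.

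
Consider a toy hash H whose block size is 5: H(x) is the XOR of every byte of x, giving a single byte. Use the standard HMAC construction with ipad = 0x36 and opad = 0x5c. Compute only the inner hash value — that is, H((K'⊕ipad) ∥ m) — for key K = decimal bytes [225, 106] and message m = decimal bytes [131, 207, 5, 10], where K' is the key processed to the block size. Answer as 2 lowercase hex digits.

Key decimal bytes [225, 106] = e1 6a is 2 bytes ≤ B = 5; zero-pad to 5 bytes: K' = e1 6a 00 00 00.
K' ⊕ ipad = d7 5c 36 36 36.
Inner input = d7 5c 36 36 36 ∥ 83 cf 05 0a.
Inner hash: XOR d7⊕5c⊕36⊕36⊕36⊕83⊕cf⊕05⊕0a = fe.

fe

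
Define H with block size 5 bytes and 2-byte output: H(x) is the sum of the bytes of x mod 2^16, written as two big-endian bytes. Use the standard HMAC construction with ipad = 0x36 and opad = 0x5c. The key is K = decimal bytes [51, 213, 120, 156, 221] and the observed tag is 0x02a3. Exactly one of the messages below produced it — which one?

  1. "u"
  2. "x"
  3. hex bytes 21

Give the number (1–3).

2

Key decimal bytes [51, 213, 120, 156, 221] = 33 d5 78 9c dd is exactly B = 5 bytes: K' = 33 d5 78 9c dd.
K' ⊕ ipad = 05 e3 4e aa eb; K' ⊕ opad = 6f 89 24 c0 81.
m1: inner = H(05 e3 4e aa eb 75) = 03 40; tag = H(6f 89 24 c0 81 03 40) = 02a0
m2: inner = H(05 e3 4e aa eb 78) = 03 43; tag = H(6f 89 24 c0 81 03 43) = 02a3 ← matches
m3: inner = H(05 e3 4e aa eb 21) = 02 ec; tag = H(6f 89 24 c0 81 02 ec) = 034b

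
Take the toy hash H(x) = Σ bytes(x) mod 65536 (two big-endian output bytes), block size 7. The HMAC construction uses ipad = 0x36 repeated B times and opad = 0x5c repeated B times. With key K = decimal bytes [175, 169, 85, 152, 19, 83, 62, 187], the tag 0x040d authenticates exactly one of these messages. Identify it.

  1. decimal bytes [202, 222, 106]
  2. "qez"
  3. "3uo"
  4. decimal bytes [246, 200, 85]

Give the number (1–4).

1

Key decimal bytes [175, 169, 85, 152, 19, 83, 62, 187] = af a9 55 98 13 53 3e bb is 8 bytes > B = 7, so hash it first: H(key) = 03 a4, then zero-pad to 7 bytes: K' = 03 a4 00 00 00 00 00.
K' ⊕ ipad = 35 92 36 36 36 36 36; K' ⊕ opad = 5f f8 5c 5c 5c 5c 5c.
m1: inner = H(35 92 36 36 36 36 36 ca de 6a) = 03 e7; tag = H(5f f8 5c 5c 5c 5c 5c 03 e7) = 040d ← matches
m2: inner = H(35 92 36 36 36 36 36 71 65 7a) = 03 25; tag = H(5f f8 5c 5c 5c 5c 5c 03 25) = 034b
m3: inner = H(35 92 36 36 36 36 36 33 75 6f) = 02 ec; tag = H(5f f8 5c 5c 5c 5c 5c 02 ec) = 0411
m4: inner = H(35 92 36 36 36 36 36 f6 c8 55) = 03 e8; tag = H(5f f8 5c 5c 5c 5c 5c 03 e8) = 040e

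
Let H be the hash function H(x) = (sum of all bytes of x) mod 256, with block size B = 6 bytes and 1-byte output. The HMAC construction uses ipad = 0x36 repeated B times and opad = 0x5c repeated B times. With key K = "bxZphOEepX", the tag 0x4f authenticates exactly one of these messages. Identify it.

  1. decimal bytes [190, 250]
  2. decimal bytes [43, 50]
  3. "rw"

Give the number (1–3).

Key "bxZphOEepX" = 62 78 5a 70 68 4f 45 65 70 58 is 10 bytes > B = 6, so hash it first: H(key) = cd, then zero-pad to 6 bytes: K' = cd 00 00 00 00 00.
K' ⊕ ipad = fb 36 36 36 36 36; K' ⊕ opad = 91 5c 5c 5c 5c 5c.
m1: inner = H(fb 36 36 36 36 36 be fa) = c1; tag = H(91 5c 5c 5c 5c 5c c1) = 1e
m2: inner = H(fb 36 36 36 36 36 2b 32) = 66; tag = H(91 5c 5c 5c 5c 5c 66) = c3
m3: inner = H(fb 36 36 36 36 36 72 77) = f2; tag = H(91 5c 5c 5c 5c 5c f2) = 4f ← matches

3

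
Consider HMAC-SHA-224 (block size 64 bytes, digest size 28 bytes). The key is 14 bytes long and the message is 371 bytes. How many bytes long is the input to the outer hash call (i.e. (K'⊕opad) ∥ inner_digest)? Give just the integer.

92

Key is 14 ≤ 64 bytes, zero-padded: |K'| = 64.
Outer input = (K'⊕opad) ∥ H(inner) → 64 + 28 = 92 bytes.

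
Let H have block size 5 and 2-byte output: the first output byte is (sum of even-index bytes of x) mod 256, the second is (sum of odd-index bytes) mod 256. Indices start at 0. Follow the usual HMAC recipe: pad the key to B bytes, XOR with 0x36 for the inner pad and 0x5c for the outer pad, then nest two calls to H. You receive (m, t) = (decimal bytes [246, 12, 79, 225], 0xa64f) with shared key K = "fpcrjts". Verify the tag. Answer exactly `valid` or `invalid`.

Key "fpcrjts" = 66 70 63 72 6a 74 73 is 7 bytes > B = 5, so hash it first: H(key) = a6 56, then zero-pad to 5 bytes: K' = a6 56 00 00 00.
K' ⊕ ipad = 90 60 36 36 36; K' ⊕ opad = fa 0a 5c 5c 5c.
Inner hash: even-index sum = 489 mod 256 = 233; odd-index sum = 475 mod 256 = 219 → e9 db.
Outer hash (recomputed tag): even-index sum = 653 mod 256 = 141; odd-index sum = 335 mod 256 = 79 → 8d 4f.
Recomputed tag = 8d4f; claimed = a64f → mismatch.

invalid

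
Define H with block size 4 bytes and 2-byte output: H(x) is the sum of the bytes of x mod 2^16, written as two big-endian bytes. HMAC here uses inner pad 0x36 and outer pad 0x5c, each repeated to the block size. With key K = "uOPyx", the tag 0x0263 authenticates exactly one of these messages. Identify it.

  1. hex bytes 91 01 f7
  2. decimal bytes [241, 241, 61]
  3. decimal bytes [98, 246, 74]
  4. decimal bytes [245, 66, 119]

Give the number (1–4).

2

Key "uOPyx" = 75 4f 50 79 78 is 5 bytes > B = 4, so hash it first: H(key) = 02 05, then zero-pad to 4 bytes: K' = 02 05 00 00.
K' ⊕ ipad = 34 33 36 36; K' ⊕ opad = 5e 59 5c 5c.
m1: inner = H(34 33 36 36 91 01 f7) = 02 5c; tag = H(5e 59 5c 5c 02 5c) = 01cd
m2: inner = H(34 33 36 36 f1 f1 3d) = 02 f2; tag = H(5e 59 5c 5c 02 f2) = 0263 ← matches
m3: inner = H(34 33 36 36 62 f6 4a) = 02 75; tag = H(5e 59 5c 5c 02 75) = 01e6
m4: inner = H(34 33 36 36 f5 42 77) = 02 81; tag = H(5e 59 5c 5c 02 81) = 01f2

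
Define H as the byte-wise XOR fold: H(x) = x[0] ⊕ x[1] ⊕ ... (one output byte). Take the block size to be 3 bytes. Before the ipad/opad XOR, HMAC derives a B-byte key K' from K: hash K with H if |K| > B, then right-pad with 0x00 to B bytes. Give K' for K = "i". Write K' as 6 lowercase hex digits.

Key "i" = 69 is 1 byte ≤ B = 3; zero-pad to 3 bytes: K' = 69 00 00.

690000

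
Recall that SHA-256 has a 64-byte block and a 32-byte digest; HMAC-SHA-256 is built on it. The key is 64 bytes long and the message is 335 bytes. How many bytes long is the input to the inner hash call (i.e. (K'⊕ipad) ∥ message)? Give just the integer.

399

Key is 64 ≤ 64 bytes, zero-padded: |K'| = 64.
Inner input = (K'⊕ipad) ∥ m → 64 + 335 = 399 bytes.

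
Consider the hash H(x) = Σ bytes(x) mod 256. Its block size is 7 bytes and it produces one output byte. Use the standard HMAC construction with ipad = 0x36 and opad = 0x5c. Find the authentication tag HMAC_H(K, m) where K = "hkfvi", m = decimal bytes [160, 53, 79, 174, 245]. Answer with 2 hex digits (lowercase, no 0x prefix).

Key "hkfvi" = 68 6b 66 76 69 is 5 bytes ≤ B = 7; zero-pad to 7 bytes: K' = 68 6b 66 76 69 00 00.
K' ⊕ ipad = 5e 5d 50 40 5f 36 36.  K' ⊕ opad = 34 37 3a 2a 35 5c 5c.
Inner input = (K'⊕ipad) ∥ m = 5e 5d 50 40 5f 36 36 ∥ a0 35 4f ae f5.
Inner hash: sum = 94+93+80+64+95+54+54+160+53+79+174+245 = 1245; mod 256 = 221 → dd.
Outer input = (K'⊕opad) ∥ inner = 34 37 3a 2a 35 5c 5c ∥ dd.
Outer hash (tag): sum = 52+55+58+42+53+92+92+221 = 665; mod 256 = 153 → 99.

99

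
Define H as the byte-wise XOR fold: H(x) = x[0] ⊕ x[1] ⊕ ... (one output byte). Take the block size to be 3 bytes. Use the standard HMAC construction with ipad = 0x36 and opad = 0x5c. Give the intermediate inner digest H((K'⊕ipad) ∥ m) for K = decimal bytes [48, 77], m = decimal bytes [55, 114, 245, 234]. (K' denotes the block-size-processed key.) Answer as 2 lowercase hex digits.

11

Key decimal bytes [48, 77] = 30 4d is 2 bytes ≤ B = 3; zero-pad to 3 bytes: K' = 30 4d 00.
K' ⊕ ipad = 06 7b 36.
Inner input = 06 7b 36 ∥ 37 72 f5 ea.
Inner hash: XOR 06⊕7b⊕36⊕37⊕72⊕f5⊕ea = 11.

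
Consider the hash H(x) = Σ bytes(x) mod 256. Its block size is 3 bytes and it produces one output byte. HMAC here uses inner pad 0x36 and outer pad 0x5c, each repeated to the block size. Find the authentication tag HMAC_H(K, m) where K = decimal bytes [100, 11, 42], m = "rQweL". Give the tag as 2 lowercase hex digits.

Key decimal bytes [100, 11, 42] = 64 0b 2a is exactly B = 3 bytes: K' = 64 0b 2a.
K' ⊕ ipad = 52 3d 1c.  K' ⊕ opad = 38 57 76.
Inner input = (K'⊕ipad) ∥ m = 52 3d 1c ∥ 72 51 77 65 4c.
Inner hash: sum = 82+61+28+114+81+119+101+76 = 662; mod 256 = 150 → 96.
Outer input = (K'⊕opad) ∥ inner = 38 57 76 ∥ 96.
Outer hash (tag): sum = 56+87+118+150 = 411; mod 256 = 155 → 9b.

9b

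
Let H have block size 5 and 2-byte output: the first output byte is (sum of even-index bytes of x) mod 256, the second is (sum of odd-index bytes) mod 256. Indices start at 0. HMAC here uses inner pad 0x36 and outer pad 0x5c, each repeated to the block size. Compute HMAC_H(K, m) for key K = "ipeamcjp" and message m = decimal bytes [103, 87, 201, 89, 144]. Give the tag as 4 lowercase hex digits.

3903

Key "ipeamcjp" = 69 70 65 61 6d 63 6a 70 is 8 bytes > B = 5, so hash it first: H(key) = a5 a4, then zero-pad to 5 bytes: K' = a5 a4 00 00 00.
K' ⊕ ipad = 93 92 36 36 36.  K' ⊕ opad = f9 f8 5c 5c 5c.
Inner input = (K'⊕ipad) ∥ m = 93 92 36 36 36 ∥ 67 57 c9 59 90.
Inner hash: even-index sum = 431 mod 256 = 175; odd-index sum = 648 mod 256 = 136 → af 88.
Outer input = (K'⊕opad) ∥ inner = f9 f8 5c 5c 5c ∥ af 88.
Outer hash (tag): even-index sum = 569 mod 256 = 57; odd-index sum = 515 mod 256 = 3 → 39 03.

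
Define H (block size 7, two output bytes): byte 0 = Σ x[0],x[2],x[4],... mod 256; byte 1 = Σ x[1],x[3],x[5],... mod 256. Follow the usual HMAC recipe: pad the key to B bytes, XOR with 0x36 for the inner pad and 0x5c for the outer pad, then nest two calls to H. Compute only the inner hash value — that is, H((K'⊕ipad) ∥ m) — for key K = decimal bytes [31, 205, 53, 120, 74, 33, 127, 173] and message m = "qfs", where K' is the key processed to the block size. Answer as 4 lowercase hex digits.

Key decimal bytes [31, 205, 53, 120, 74, 33, 127, 173] = 1f cd 35 78 4a 21 7f ad is 8 bytes > B = 7, so hash it first: H(key) = 1d 13, then zero-pad to 7 bytes: K' = 1d 13 00 00 00 00 00.
K' ⊕ ipad = 2b 25 36 36 36 36 36.
Inner input = 2b 25 36 36 36 36 36 ∥ 71 66 73.
Inner hash: even-index sum = 307 mod 256 = 51; odd-index sum = 373 mod 256 = 117 → 33 75.

3375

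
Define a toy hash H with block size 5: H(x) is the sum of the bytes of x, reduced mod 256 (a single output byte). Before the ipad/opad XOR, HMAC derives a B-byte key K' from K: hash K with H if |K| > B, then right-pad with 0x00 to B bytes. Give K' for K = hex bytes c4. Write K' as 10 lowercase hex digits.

c400000000

Key hex bytes c4 is 1 byte ≤ B = 5; zero-pad to 5 bytes: K' = c4 00 00 00 00.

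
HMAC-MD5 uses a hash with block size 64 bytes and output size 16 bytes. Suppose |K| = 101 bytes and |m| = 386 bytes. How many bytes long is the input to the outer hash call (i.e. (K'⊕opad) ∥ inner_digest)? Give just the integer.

80

Key is 101 > 64 bytes, so it is hashed to 16 bytes then zero-padded to 64: |K'| = 64.
Outer input = (K'⊕opad) ∥ H(inner) → 64 + 16 = 80 bytes.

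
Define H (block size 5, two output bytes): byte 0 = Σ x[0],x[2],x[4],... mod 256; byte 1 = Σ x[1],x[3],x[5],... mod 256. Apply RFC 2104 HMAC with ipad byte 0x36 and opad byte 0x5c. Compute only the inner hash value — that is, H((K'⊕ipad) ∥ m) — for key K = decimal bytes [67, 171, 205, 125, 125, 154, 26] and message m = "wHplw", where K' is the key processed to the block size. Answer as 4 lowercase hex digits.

b188

Key decimal bytes [67, 171, 205, 125, 125, 154, 26] = 43 ab cd 7d 7d 9a 1a is 7 bytes > B = 5, so hash it first: H(key) = a7 c2, then zero-pad to 5 bytes: K' = a7 c2 00 00 00.
K' ⊕ ipad = 91 f4 36 36 36.
Inner input = 91 f4 36 36 36 ∥ 77 48 70 6c 77.
Inner hash: even-index sum = 433 mod 256 = 177; odd-index sum = 648 mod 256 = 136 → b1 88.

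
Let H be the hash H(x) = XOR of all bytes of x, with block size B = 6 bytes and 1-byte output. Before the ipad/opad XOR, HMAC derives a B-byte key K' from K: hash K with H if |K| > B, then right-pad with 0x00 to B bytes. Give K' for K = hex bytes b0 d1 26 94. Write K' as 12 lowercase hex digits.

Key hex bytes b0 d1 26 94 is 4 bytes ≤ B = 6; zero-pad to 6 bytes: K' = b0 d1 26 94 00 00.

b0d126940000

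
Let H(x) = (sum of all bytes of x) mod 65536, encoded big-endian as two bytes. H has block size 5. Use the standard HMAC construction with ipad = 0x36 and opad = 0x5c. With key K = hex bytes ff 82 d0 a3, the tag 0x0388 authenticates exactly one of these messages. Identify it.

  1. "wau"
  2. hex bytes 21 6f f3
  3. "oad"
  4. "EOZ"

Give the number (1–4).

Key hex bytes ff 82 d0 a3 is 4 bytes ≤ B = 5; zero-pad to 5 bytes: K' = ff 82 d0 a3 00.
K' ⊕ ipad = c9 b4 e6 95 36; K' ⊕ opad = a3 de 8c ff 5c.
m1: inner = H(c9 b4 e6 95 36 77 61 75) = 04 7b; tag = H(a3 de 8c ff 5c 04 7b) = 03e7
m2: inner = H(c9 b4 e6 95 36 21 6f f3) = 04 b1; tag = H(a3 de 8c ff 5c 04 b1) = 041d
m3: inner = H(c9 b4 e6 95 36 6f 61 64) = 04 62; tag = H(a3 de 8c ff 5c 04 62) = 03ce
m4: inner = H(c9 b4 e6 95 36 45 4f 5a) = 04 1c; tag = H(a3 de 8c ff 5c 04 1c) = 0388 ← matches

4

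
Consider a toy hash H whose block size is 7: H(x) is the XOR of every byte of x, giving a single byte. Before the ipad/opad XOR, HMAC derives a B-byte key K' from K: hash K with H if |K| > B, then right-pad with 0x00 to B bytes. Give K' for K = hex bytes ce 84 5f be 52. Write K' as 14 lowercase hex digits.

Key hex bytes ce 84 5f be 52 is 5 bytes ≤ B = 7; zero-pad to 7 bytes: K' = ce 84 5f be 52 00 00.

ce845fbe520000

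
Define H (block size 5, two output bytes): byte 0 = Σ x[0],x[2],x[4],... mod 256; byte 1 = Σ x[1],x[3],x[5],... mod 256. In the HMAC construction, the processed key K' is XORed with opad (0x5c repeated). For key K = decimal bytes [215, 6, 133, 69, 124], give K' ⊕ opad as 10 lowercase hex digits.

Key decimal bytes [215, 6, 133, 69, 124] = d7 06 85 45 7c is exactly B = 5 bytes: K' = d7 06 85 45 7c.
XOR each byte with 0x5c: d7⊕5c=8b, 06⊕5c=5a, 85⊕5c=d9, 45⊕5c=19, 7c⊕5c=20.

8b5ad91920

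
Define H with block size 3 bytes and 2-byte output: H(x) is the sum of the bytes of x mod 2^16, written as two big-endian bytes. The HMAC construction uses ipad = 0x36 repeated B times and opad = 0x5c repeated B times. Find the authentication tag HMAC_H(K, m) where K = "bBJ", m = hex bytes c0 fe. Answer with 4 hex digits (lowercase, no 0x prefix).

Key "bBJ" = 62 42 4a is exactly B = 3 bytes: K' = 62 42 4a.
K' ⊕ ipad = 54 74 7c.  K' ⊕ opad = 3e 1e 16.
Inner input = (K'⊕ipad) ∥ m = 54 74 7c ∥ c0 fe.
Inner hash: sum = 84+116+124+192+254 = 770 → 03 02.
Outer input = (K'⊕opad) ∥ inner = 3e 1e 16 ∥ 03 02.
Outer hash (tag): sum = 62+30+22+3+2 = 119 → 00 77.

0077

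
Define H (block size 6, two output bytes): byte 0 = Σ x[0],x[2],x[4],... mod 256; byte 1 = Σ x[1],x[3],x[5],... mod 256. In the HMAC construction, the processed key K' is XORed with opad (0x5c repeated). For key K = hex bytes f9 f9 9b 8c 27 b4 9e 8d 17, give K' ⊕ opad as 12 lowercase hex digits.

2c9a5c5c5c5c

Key hex bytes f9 f9 9b 8c 27 b4 9e 8d 17 is 9 bytes > B = 6, so hash it first: H(key) = 70 c6, then zero-pad to 6 bytes: K' = 70 c6 00 00 00 00.
XOR each byte with 0x5c: 70⊕5c=2c, c6⊕5c=9a, 00⊕5c=5c, 00⊕5c=5c, 00⊕5c=5c, 00⊕5c=5c.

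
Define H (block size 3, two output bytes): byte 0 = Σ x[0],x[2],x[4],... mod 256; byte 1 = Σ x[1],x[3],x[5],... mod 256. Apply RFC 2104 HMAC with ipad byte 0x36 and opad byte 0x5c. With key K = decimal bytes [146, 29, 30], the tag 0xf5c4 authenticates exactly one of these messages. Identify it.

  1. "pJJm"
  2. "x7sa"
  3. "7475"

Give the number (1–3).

Key decimal bytes [146, 29, 30] = 92 1d 1e is exactly B = 3 bytes: K' = 92 1d 1e.
K' ⊕ ipad = a4 2b 28; K' ⊕ opad = ce 41 42.
m1: inner = H(a4 2b 28 70 4a 4a 6d) = 83 e5; tag = H(ce 41 42 83 e5) = f5c4 ← matches
m2: inner = H(a4 2b 28 78 37 73 61) = 64 16; tag = H(ce 41 42 64 16) = 26a5
m3: inner = H(a4 2b 28 37 34 37 35) = 35 99; tag = H(ce 41 42 35 99) = a976

1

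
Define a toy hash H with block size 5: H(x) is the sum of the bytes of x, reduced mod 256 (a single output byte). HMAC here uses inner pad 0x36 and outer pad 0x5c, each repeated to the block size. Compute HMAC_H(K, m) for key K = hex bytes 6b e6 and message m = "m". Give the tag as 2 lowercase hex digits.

Key hex bytes 6b e6 is 2 bytes ≤ B = 5; zero-pad to 5 bytes: K' = 6b e6 00 00 00.
K' ⊕ ipad = 5d d0 36 36 36.  K' ⊕ opad = 37 ba 5c 5c 5c.
Inner input = (K'⊕ipad) ∥ m = 5d d0 36 36 36 ∥ 6d.
Inner hash: sum = 93+208+54+54+54+109 = 572; mod 256 = 60 → 3c.
Outer input = (K'⊕opad) ∥ inner = 37 ba 5c 5c 5c ∥ 3c.
Outer hash (tag): sum = 55+186+92+92+92+60 = 577; mod 256 = 65 → 41.

41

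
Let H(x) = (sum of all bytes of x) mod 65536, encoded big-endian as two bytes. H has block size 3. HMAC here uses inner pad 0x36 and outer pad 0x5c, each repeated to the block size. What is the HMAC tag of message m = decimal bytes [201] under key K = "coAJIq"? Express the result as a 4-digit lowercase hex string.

015a

Key "coAJIq" = 63 6f 41 4a 49 71 is 6 bytes > B = 3, so hash it first: H(key) = 02 17, then zero-pad to 3 bytes: K' = 02 17 00.
K' ⊕ ipad = 34 21 36.  K' ⊕ opad = 5e 4b 5c.
Inner input = (K'⊕ipad) ∥ m = 34 21 36 ∥ c9.
Inner hash: sum = 52+33+54+201 = 340 → 01 54.
Outer input = (K'⊕opad) ∥ inner = 5e 4b 5c ∥ 01 54.
Outer hash (tag): sum = 94+75+92+1+84 = 346 → 01 5a.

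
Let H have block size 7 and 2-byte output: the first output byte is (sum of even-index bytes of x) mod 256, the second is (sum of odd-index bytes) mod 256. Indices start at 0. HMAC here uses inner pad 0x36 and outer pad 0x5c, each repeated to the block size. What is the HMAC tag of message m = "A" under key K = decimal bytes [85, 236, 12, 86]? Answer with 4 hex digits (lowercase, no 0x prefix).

c21f

Key decimal bytes [85, 236, 12, 86] = 55 ec 0c 56 is 4 bytes ≤ B = 7; zero-pad to 7 bytes: K' = 55 ec 0c 56 00 00 00.
K' ⊕ ipad = 63 da 3a 60 36 36 36.  K' ⊕ opad = 09 b0 50 0a 5c 5c 5c.
Inner input = (K'⊕ipad) ∥ m = 63 da 3a 60 36 36 36 ∥ 41.
Inner hash: even-index sum = 265 mod 256 = 9; odd-index sum = 433 mod 256 = 177 → 09 b1.
Outer input = (K'⊕opad) ∥ inner = 09 b0 50 0a 5c 5c 5c ∥ 09 b1.
Outer hash (tag): even-index sum = 450 mod 256 = 194; odd-index sum = 287 mod 256 = 31 → c2 1f.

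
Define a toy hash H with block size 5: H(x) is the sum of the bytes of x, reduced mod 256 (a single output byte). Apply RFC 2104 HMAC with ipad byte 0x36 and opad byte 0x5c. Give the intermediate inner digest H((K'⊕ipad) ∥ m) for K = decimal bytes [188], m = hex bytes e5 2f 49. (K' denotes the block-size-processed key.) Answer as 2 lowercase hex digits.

Key decimal bytes [188] = bc is 1 byte ≤ B = 5; zero-pad to 5 bytes: K' = bc 00 00 00 00.
K' ⊕ ipad = 8a 36 36 36 36.
Inner input = 8a 36 36 36 36 ∥ e5 2f 49.
Inner hash: sum = 138+54+54+54+54+229+47+73 = 703; mod 256 = 191 → bf.

bf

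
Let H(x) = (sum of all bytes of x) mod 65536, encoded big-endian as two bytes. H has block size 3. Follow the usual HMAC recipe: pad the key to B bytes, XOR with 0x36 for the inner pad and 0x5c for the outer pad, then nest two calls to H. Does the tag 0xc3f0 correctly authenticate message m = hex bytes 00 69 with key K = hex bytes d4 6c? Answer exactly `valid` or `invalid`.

invalid

Key hex bytes d4 6c is 2 bytes ≤ B = 3; zero-pad to 3 bytes: K' = d4 6c 00.
K' ⊕ ipad = e2 5a 36; K' ⊕ opad = 88 30 5c.
Inner hash: sum = 226+90+54+0+105 = 475 → 01 db.
Outer hash (recomputed tag): sum = 136+48+92+1+219 = 496 → 01 f0.
Recomputed tag = 01f0; claimed = c3f0 → mismatch.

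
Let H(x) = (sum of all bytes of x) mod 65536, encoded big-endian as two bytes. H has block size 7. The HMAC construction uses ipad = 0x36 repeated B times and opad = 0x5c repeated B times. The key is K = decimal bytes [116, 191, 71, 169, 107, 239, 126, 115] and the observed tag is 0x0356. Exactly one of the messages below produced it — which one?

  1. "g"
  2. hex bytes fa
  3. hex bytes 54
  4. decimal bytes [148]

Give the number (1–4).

Key decimal bytes [116, 191, 71, 169, 107, 239, 126, 115] = 74 bf 47 a9 6b ef 7e 73 is 8 bytes > B = 7, so hash it first: H(key) = 04 6e, then zero-pad to 7 bytes: K' = 04 6e 00 00 00 00 00.
K' ⊕ ipad = 32 58 36 36 36 36 36; K' ⊕ opad = 58 32 5c 5c 5c 5c 5c.
m1: inner = H(32 58 36 36 36 36 36 67) = 01 ff; tag = H(58 32 5c 5c 5c 5c 5c 01 ff) = 0356 ← matches
m2: inner = H(32 58 36 36 36 36 36 fa) = 02 92; tag = H(58 32 5c 5c 5c 5c 5c 02 92) = 02ea
m3: inner = H(32 58 36 36 36 36 36 54) = 01 ec; tag = H(58 32 5c 5c 5c 5c 5c 01 ec) = 0343
m4: inner = H(32 58 36 36 36 36 36 94) = 02 2c; tag = H(58 32 5c 5c 5c 5c 5c 02 2c) = 0284

1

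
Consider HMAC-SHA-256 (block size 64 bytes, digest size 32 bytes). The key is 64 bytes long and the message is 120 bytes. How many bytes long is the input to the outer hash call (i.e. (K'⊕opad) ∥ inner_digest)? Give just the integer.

96

Key is 64 ≤ 64 bytes, zero-padded: |K'| = 64.
Outer input = (K'⊕opad) ∥ H(inner) → 64 + 32 = 96 bytes.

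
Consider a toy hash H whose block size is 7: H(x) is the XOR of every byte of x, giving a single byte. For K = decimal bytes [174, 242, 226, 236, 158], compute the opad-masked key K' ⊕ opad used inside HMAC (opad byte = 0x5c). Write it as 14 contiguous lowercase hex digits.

Key decimal bytes [174, 242, 226, 236, 158] = ae f2 e2 ec 9e is 5 bytes ≤ B = 7; zero-pad to 7 bytes: K' = ae f2 e2 ec 9e 00 00.
XOR each byte with 0x5c: ae⊕5c=f2, f2⊕5c=ae, e2⊕5c=be, ec⊕5c=b0, 9e⊕5c=c2, 00⊕5c=5c, 00⊕5c=5c.

f2aebeb0c25c5c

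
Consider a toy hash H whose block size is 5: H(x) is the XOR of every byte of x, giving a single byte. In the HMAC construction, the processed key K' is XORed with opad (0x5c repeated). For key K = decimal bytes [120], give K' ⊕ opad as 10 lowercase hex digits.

245c5c5c5c

Key decimal bytes [120] = 78 is 1 byte ≤ B = 5; zero-pad to 5 bytes: K' = 78 00 00 00 00.
XOR each byte with 0x5c: 78⊕5c=24, 00⊕5c=5c, 00⊕5c=5c, 00⊕5c=5c, 00⊕5c=5c.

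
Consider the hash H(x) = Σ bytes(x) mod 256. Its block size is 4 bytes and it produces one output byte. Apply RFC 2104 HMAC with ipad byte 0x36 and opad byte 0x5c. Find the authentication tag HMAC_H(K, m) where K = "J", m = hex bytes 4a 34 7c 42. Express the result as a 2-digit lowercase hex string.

84

Key "J" = 4a is 1 byte ≤ B = 4; zero-pad to 4 bytes: K' = 4a 00 00 00.
K' ⊕ ipad = 7c 36 36 36.  K' ⊕ opad = 16 5c 5c 5c.
Inner input = (K'⊕ipad) ∥ m = 7c 36 36 36 ∥ 4a 34 7c 42.
Inner hash: sum = 124+54+54+54+74+52+124+66 = 602; mod 256 = 90 → 5a.
Outer input = (K'⊕opad) ∥ inner = 16 5c 5c 5c ∥ 5a.
Outer hash (tag): sum = 22+92+92+92+90 = 388; mod 256 = 132 → 84.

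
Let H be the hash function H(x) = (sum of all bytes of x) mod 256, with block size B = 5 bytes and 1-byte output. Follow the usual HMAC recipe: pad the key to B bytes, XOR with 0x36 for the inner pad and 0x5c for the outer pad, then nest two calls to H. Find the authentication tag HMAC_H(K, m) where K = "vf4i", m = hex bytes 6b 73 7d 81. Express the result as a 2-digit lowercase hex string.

60

Key "vf4i" = 76 66 34 69 is 4 bytes ≤ B = 5; zero-pad to 5 bytes: K' = 76 66 34 69 00.
K' ⊕ ipad = 40 50 02 5f 36.  K' ⊕ opad = 2a 3a 68 35 5c.
Inner input = (K'⊕ipad) ∥ m = 40 50 02 5f 36 ∥ 6b 73 7d 81.
Inner hash: sum = 64+80+2+95+54+107+115+125+129 = 771; mod 256 = 3 → 03.
Outer input = (K'⊕opad) ∥ inner = 2a 3a 68 35 5c ∥ 03.
Outer hash (tag): sum = 42+58+104+53+92+3 = 352; mod 256 = 96 → 60.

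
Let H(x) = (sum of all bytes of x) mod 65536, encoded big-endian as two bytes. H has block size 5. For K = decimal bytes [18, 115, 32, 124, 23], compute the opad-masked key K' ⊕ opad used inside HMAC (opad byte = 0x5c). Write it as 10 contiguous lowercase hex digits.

4e2f7c204b

Key decimal bytes [18, 115, 32, 124, 23] = 12 73 20 7c 17 is exactly B = 5 bytes: K' = 12 73 20 7c 17.
XOR each byte with 0x5c: 12⊕5c=4e, 73⊕5c=2f, 20⊕5c=7c, 7c⊕5c=20, 17⊕5c=4b.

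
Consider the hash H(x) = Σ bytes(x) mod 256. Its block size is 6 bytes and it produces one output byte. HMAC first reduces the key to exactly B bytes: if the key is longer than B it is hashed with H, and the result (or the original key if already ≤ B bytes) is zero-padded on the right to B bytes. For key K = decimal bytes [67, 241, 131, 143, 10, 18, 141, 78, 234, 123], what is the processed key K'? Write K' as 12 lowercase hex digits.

|K| = 10 > B = 6, so first hash the key.
H(K): sum = 67+241+131+143+10+18+141+78+234+123 = 1186; mod 256 = 162 → a2.
Zero-pad H(K) = a2 to 6 bytes: K' = a2 00 00 00 00 00.

a20000000000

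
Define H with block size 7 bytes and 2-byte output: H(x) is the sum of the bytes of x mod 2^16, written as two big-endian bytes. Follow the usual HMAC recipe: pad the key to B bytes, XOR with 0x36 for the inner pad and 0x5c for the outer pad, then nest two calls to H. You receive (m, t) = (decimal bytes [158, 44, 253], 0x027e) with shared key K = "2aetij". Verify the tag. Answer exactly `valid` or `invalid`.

Key "2aetij" = 32 61 65 74 69 6a is 6 bytes ≤ B = 7; zero-pad to 7 bytes: K' = 32 61 65 74 69 6a 00.
K' ⊕ ipad = 04 57 53 42 5f 5c 36; K' ⊕ opad = 6e 3d 39 28 35 36 5c.
Inner hash: sum = 4+87+83+66+95+92+54+158+44+253 = 936 → 03 a8.
Outer hash (recomputed tag): sum = 110+61+57+40+53+54+92+3+168 = 638 → 02 7e.
Recomputed tag = 027e; claimed = 027e → match.

valid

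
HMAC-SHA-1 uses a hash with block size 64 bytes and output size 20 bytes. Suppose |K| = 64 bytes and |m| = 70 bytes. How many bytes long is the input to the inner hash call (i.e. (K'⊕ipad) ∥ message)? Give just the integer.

134

Key is 64 ≤ 64 bytes, zero-padded: |K'| = 64.
Inner input = (K'⊕ipad) ∥ m → 64 + 70 = 134 bytes.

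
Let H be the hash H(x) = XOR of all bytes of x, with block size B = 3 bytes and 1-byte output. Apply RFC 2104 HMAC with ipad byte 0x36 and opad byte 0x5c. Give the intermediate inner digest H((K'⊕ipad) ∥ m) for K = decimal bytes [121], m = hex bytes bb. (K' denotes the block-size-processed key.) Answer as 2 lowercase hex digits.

f4

Key decimal bytes [121] = 79 is 1 byte ≤ B = 3; zero-pad to 3 bytes: K' = 79 00 00.
K' ⊕ ipad = 4f 36 36.
Inner input = 4f 36 36 ∥ bb.
Inner hash: XOR 4f⊕36⊕36⊕bb = f4.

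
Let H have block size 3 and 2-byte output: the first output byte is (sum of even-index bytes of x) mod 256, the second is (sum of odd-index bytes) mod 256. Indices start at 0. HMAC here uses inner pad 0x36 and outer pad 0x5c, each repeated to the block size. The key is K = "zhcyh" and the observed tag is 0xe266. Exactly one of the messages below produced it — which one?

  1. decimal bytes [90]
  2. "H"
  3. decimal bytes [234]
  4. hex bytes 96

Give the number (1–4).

Key "zhcyh" = 7a 68 63 79 68 is 5 bytes > B = 3, so hash it first: H(key) = 45 e1, then zero-pad to 3 bytes: K' = 45 e1 00.
K' ⊕ ipad = 73 d7 36; K' ⊕ opad = 19 bd 5c.
m1: inner = H(73 d7 36 5a) = a9 31; tag = H(19 bd 5c a9 31) = a666
m2: inner = H(73 d7 36 48) = a9 1f; tag = H(19 bd 5c a9 1f) = 9466
m3: inner = H(73 d7 36 ea) = a9 c1; tag = H(19 bd 5c a9 c1) = 3666
m4: inner = H(73 d7 36 96) = a9 6d; tag = H(19 bd 5c a9 6d) = e266 ← matches

4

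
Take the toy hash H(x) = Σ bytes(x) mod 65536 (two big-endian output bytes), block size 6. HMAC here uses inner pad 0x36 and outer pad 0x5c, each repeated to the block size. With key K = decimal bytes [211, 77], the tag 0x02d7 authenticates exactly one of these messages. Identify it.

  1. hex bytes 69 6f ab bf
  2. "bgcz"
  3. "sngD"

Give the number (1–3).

3

Key decimal bytes [211, 77] = d3 4d is 2 bytes ≤ B = 6; zero-pad to 6 bytes: K' = d3 4d 00 00 00 00.
K' ⊕ ipad = e5 7b 36 36 36 36; K' ⊕ opad = 8f 11 5c 5c 5c 5c.
m1: inner = H(e5 7b 36 36 36 36 69 6f ab bf) = 04 7a; tag = H(8f 11 5c 5c 5c 5c 04 7a) = 028e
m2: inner = H(e5 7b 36 36 36 36 62 67 63 7a) = 03 de; tag = H(8f 11 5c 5c 5c 5c 03 de) = 02f1
m3: inner = H(e5 7b 36 36 36 36 73 6e 67 44) = 03 c4; tag = H(8f 11 5c 5c 5c 5c 03 c4) = 02d7 ← matches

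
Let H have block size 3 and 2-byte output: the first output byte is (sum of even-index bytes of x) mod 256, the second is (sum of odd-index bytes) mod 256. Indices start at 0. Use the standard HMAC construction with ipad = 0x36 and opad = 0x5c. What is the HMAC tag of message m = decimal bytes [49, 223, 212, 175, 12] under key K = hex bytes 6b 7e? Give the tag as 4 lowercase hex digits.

Key hex bytes 6b 7e is 2 bytes ≤ B = 3; zero-pad to 3 bytes: K' = 6b 7e 00.
K' ⊕ ipad = 5d 48 36.  K' ⊕ opad = 37 22 5c.
Inner input = (K'⊕ipad) ∥ m = 5d 48 36 ∥ 31 df d4 af 0c.
Inner hash: even-index sum = 545 mod 256 = 33; odd-index sum = 345 mod 256 = 89 → 21 59.
Outer input = (K'⊕opad) ∥ inner = 37 22 5c ∥ 21 59.
Outer hash (tag): even-index sum = 236 mod 256 = 236; odd-index sum = 67 mod 256 = 67 → ec 43.

ec43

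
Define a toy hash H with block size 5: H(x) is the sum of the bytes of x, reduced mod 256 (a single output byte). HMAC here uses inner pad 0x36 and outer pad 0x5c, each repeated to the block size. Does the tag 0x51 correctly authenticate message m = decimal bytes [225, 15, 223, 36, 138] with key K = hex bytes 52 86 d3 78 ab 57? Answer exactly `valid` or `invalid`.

Key hex bytes 52 86 d3 78 ab 57 is 6 bytes > B = 5, so hash it first: H(key) = 25, then zero-pad to 5 bytes: K' = 25 00 00 00 00.
K' ⊕ ipad = 13 36 36 36 36; K' ⊕ opad = 79 5c 5c 5c 5c.
Inner hash: sum = 19+54+54+54+54+225+15+223+36+138 = 872; mod 256 = 104 → 68.
Outer hash (recomputed tag): sum = 121+92+92+92+92+104 = 593; mod 256 = 81 → 51.
Recomputed tag = 51; claimed = 51 → match.

valid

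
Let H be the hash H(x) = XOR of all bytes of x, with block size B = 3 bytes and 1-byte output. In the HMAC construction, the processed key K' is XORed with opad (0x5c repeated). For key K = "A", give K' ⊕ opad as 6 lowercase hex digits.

1d5c5c

Key "A" = 41 is 1 byte ≤ B = 3; zero-pad to 3 bytes: K' = 41 00 00.
XOR each byte with 0x5c: 41⊕5c=1d, 00⊕5c=5c, 00⊕5c=5c.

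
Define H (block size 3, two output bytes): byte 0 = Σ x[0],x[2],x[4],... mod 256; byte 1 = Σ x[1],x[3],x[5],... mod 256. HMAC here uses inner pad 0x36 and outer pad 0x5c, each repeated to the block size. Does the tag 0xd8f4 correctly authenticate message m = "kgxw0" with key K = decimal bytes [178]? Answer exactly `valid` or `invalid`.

invalid

Key decimal bytes [178] = b2 is 1 byte ≤ B = 3; zero-pad to 3 bytes: K' = b2 00 00.
K' ⊕ ipad = 84 36 36; K' ⊕ opad = ee 5c 5c.
Inner hash: even-index sum = 408 mod 256 = 152; odd-index sum = 329 mod 256 = 73 → 98 49.
Outer hash (recomputed tag): even-index sum = 403 mod 256 = 147; odd-index sum = 244 mod 256 = 244 → 93 f4.
Recomputed tag = 93f4; claimed = d8f4 → mismatch.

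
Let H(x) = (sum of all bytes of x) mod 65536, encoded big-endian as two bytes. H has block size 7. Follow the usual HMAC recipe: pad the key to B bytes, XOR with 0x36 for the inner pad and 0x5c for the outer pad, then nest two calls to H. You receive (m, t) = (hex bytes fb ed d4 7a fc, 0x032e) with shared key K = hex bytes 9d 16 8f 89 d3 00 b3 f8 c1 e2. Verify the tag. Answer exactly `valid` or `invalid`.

invalid

Key hex bytes 9d 16 8f 89 d3 00 b3 f8 c1 e2 is 10 bytes > B = 7, so hash it first: H(key) = 05 ec, then zero-pad to 7 bytes: K' = 05 ec 00 00 00 00 00.
K' ⊕ ipad = 33 da 36 36 36 36 36; K' ⊕ opad = 59 b0 5c 5c 5c 5c 5c.
Inner hash: sum = 51+218+54+54+54+54+54+251+237+212+122+252 = 1613 → 06 4d.
Outer hash (recomputed tag): sum = 89+176+92+92+92+92+92+6+77 = 808 → 03 28.
Recomputed tag = 0328; claimed = 032e → mismatch.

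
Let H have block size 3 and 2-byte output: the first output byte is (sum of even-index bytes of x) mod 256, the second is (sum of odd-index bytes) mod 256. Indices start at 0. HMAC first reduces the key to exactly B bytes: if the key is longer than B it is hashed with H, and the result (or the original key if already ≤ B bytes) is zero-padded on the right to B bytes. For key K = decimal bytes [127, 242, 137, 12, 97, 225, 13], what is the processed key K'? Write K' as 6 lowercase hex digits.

|K| = 7 > B = 3, so first hash the key.
H(K): even-index sum = 374 mod 256 = 118; odd-index sum = 479 mod 256 = 223 → 76 df.
Zero-pad H(K) = 76 df to 3 bytes: K' = 76 df 00.

76df00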